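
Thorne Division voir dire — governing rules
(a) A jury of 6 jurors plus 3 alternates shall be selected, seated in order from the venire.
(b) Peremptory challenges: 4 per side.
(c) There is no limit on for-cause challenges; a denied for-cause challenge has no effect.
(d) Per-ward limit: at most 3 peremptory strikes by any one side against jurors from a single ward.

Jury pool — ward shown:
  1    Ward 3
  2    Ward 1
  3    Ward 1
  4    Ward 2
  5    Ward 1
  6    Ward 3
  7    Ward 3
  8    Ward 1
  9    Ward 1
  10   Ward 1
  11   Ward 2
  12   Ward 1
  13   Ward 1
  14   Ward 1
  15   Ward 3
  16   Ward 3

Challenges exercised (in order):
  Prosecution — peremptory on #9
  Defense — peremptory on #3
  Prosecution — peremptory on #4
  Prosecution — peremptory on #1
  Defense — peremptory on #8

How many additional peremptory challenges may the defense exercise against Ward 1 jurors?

Defense peremptories so far: #3, #8 — 2 of 4 used, 2 left overall.
Against Ward 1: #3, #8 — 2 used; per-ward cap 3 leaves 1.
Binding limit: min(2, 1) = 1.

1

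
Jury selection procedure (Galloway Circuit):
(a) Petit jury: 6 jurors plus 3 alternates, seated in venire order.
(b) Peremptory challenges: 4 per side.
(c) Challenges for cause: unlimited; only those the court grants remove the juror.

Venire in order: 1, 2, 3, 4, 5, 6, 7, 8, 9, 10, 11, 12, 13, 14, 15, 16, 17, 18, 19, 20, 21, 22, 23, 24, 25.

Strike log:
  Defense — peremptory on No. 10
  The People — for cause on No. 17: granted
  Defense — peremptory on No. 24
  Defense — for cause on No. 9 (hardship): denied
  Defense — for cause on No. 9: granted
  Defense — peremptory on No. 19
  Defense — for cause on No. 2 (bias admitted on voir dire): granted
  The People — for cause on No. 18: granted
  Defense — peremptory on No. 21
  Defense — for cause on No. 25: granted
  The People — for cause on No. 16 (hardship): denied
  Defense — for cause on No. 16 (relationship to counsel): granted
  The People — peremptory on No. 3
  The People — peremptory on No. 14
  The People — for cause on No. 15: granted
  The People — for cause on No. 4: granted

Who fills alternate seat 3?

20

Removed: #2, #3, #4, #9, #10, #14, #15, #16, #17, #18, #19, #21, #24, #25.
Filling seats in venire order through position 9: #1, #5, #6, #7, #8, #11, #12, #13, #20.
So alternate 3 is #20.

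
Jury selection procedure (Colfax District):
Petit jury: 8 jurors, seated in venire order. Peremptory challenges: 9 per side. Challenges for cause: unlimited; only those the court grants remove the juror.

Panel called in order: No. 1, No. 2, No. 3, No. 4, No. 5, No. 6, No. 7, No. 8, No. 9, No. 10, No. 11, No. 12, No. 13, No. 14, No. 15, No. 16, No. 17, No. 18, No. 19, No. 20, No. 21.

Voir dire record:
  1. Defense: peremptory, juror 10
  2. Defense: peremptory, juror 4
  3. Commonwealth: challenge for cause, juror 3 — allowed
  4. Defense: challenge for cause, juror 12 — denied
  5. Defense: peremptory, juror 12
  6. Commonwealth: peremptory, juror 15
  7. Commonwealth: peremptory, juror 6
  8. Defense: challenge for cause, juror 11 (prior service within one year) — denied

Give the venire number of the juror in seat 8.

13

Removed: #3, #4, #6, #10, #12, #15. (#11 stays — for-cause denied.)
Seating in order: seats 1–8 → #1, #2, #5, #7, #8, #9, #11, #13.
So seat 8 is #13.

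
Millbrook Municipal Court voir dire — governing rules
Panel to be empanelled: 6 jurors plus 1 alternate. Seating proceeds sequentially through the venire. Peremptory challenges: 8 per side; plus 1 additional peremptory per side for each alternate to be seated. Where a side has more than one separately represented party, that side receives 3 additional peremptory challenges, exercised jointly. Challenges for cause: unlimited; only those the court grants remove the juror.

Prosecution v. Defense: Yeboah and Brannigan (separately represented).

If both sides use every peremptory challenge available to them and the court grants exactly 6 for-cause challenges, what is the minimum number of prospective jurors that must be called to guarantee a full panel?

34

Seats to fill: 6 + 1 alternates = 7.
Peremptories — Prosecution: 8 + 1×1 = 9; Defense: 8 + 1×1 + 3 = 12; total 21.
For-cause removals: 6.
Minimum venire: 7 + 21 + 6 = 34.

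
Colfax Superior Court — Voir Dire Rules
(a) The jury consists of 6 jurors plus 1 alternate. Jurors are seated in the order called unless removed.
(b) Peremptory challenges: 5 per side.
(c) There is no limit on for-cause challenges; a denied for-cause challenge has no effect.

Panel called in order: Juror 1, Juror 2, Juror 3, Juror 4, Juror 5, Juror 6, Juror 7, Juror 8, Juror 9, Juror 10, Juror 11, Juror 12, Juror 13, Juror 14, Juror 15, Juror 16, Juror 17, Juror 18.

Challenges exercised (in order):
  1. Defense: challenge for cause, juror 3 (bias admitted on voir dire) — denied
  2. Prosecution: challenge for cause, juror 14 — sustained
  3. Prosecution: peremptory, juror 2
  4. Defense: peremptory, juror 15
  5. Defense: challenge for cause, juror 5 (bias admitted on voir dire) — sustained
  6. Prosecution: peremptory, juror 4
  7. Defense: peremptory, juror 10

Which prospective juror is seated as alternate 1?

Removed: #2, #4, #5, #10, #14, #15. (#3 stays — for-cause denied.)
Seating in order: seats 1–6 → #1, #3, #6, #7, #8, #9; alternates → #11.
So alternate 1 is #11.

11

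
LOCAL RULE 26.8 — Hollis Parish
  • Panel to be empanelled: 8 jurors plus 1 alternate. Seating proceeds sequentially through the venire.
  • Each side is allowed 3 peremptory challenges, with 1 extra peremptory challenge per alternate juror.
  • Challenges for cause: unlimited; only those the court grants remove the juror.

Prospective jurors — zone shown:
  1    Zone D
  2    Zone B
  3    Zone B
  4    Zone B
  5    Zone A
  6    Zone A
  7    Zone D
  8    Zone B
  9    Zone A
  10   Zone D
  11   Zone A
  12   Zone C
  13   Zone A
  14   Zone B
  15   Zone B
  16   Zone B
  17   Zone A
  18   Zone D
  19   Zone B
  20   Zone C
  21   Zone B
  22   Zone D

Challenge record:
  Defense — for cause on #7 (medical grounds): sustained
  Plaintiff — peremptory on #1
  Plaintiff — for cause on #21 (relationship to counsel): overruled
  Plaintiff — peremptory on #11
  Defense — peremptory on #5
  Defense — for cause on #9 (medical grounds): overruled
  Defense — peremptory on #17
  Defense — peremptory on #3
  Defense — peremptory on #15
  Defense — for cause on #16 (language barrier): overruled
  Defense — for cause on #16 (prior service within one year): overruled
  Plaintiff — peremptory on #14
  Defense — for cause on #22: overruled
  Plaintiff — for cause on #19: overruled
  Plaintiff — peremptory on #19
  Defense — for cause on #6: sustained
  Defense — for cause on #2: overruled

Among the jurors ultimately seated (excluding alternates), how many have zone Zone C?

Removed: #1, #3, #5, #6, #7, #11, #14, #15, #17, #19.
Seated jurors 1–8: #2, #4, #8, #9, #10, #12, #13, #16 (alternates #18 not counted).
Of those, in Zone C: #12 → 1.

1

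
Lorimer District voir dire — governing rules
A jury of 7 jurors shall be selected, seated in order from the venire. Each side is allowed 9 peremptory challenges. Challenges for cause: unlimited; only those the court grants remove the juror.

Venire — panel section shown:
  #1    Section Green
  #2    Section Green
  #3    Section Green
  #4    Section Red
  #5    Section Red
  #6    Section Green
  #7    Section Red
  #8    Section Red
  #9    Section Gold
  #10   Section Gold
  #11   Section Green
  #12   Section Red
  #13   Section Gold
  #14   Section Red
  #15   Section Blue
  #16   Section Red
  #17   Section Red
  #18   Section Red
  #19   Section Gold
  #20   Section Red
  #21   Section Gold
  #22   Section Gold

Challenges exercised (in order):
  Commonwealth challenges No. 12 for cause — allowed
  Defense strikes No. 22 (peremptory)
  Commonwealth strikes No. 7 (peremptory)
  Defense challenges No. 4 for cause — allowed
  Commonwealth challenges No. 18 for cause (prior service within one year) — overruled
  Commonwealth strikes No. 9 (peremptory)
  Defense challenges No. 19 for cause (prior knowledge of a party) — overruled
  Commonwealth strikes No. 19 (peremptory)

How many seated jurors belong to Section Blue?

Removed: #4, #7, #9, #12, #19, #22.
Seated jurors 1–7: #1, #2, #3, #5, #6, #8, #10.
None of those are in Section Blue → 0.

0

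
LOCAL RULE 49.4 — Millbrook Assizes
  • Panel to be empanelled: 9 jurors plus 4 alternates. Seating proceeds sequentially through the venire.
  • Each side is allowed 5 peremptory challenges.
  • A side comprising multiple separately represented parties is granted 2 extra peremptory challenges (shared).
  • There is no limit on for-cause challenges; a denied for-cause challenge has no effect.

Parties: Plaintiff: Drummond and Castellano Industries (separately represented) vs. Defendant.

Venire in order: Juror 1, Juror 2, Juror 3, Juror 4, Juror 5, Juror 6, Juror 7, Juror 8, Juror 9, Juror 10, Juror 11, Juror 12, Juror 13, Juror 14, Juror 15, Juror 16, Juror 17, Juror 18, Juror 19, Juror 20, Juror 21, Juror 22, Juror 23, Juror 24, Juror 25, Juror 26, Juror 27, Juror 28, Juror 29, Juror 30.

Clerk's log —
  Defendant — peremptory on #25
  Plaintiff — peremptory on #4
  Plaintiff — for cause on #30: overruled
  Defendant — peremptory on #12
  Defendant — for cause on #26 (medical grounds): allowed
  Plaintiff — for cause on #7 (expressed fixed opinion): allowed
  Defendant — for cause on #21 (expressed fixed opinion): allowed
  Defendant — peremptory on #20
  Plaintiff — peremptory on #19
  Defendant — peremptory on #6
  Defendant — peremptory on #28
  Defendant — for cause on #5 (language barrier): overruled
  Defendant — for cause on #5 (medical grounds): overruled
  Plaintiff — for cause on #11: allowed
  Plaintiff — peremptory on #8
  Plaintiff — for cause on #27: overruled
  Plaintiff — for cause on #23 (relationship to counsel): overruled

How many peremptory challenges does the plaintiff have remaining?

Plaintiff allotment: 5 base + 2 multi-party = 7.
Plaintiff peremptories used: #4, #19, #8 — 3 (for-cause on #30, #7, #11, #27, #23 don't count).
Remaining: 7 − 3 = 4.

4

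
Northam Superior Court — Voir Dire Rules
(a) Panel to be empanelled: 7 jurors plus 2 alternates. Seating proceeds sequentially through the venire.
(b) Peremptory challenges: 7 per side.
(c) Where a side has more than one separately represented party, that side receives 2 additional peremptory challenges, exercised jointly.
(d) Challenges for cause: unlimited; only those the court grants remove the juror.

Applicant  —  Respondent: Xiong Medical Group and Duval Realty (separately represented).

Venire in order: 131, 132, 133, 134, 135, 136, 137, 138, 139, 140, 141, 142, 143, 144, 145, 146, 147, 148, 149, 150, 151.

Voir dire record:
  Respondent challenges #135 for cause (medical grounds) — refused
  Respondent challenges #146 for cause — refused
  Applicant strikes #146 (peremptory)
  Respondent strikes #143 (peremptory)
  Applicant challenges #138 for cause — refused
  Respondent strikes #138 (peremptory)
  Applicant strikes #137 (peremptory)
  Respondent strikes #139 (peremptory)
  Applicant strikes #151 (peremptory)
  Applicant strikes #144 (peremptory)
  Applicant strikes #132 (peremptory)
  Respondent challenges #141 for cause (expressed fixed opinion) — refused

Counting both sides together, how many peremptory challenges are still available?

Applicant allotment: 7. Respondent allotment: 7 base + 2 multi-party = 9.
Applicant peremptories used: #146, #137, #151, #144, #132 — 5 (the for-cause on #138 doesn't count).
Respondent peremptories used: #143, #138, #139 — 3 (for-cause on #135, #146, #141 don't count).
Remaining: (7 − 5) + (9 − 3) = 8.

8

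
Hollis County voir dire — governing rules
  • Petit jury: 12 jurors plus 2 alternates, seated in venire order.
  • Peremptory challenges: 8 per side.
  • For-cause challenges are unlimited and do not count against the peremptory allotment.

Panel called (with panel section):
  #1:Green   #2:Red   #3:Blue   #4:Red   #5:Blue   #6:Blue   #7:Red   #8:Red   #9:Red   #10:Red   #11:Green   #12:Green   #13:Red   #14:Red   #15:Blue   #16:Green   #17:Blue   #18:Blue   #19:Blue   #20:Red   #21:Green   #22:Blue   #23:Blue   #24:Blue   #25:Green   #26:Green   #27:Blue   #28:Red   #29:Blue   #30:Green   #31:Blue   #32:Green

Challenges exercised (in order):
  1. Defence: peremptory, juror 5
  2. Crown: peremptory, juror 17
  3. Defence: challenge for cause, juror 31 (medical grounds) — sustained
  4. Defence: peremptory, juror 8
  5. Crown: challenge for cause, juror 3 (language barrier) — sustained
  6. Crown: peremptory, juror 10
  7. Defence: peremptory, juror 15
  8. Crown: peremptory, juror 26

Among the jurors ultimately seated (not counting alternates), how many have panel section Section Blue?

2

Removed: #3, #5, #8, #10, #15, #17, #26, #31.
Seated jurors 1–12: #1, #2, #4, #6, #7, #9, #11, #12, #13, #14, #16, #18 (alternates #19, #20 not counted).
Of those, in Section Blue: #6, #18 → 2.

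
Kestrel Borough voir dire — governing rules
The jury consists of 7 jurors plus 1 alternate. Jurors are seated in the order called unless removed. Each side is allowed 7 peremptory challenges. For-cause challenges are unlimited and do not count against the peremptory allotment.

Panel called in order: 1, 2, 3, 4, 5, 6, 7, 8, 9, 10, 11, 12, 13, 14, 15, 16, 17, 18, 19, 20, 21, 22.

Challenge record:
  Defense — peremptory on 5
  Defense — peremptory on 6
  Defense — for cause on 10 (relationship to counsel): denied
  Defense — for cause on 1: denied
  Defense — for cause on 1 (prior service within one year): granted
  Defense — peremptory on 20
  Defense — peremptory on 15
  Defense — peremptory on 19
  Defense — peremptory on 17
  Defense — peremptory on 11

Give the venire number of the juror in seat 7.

Removed: #1, #5, #6, #11, #15, #17, #19, #20. (#10 stays — for-cause denied.)
Seating in order: seats 1–7 → #2, #3, #4, #7, #8, #9, #10; alternates → #12.
So seat 7 is #10.

10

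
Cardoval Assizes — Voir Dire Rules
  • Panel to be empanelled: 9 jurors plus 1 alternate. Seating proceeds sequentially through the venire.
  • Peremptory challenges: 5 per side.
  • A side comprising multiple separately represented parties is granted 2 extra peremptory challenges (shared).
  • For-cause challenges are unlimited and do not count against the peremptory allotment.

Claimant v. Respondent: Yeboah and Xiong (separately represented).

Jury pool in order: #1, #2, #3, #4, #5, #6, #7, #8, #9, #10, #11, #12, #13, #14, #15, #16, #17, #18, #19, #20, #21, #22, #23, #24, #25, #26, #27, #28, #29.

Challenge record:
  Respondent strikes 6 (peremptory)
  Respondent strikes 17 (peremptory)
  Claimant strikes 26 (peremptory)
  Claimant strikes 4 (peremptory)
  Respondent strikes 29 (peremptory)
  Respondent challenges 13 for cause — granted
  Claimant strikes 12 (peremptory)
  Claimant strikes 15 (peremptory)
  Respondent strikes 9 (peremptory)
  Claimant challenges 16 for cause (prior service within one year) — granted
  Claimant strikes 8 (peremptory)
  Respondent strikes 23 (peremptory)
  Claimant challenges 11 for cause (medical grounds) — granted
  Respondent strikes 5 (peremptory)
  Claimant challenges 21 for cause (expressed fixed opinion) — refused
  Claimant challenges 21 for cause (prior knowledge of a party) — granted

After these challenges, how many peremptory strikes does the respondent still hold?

Respondent allotment: 5 base + 2 multi-party = 7.
Respondent peremptories used: #6, #17, #29, #9, #23, #5 — 6 (the for-cause on #13 doesn't count).
Remaining: 7 − 6 = 1.

1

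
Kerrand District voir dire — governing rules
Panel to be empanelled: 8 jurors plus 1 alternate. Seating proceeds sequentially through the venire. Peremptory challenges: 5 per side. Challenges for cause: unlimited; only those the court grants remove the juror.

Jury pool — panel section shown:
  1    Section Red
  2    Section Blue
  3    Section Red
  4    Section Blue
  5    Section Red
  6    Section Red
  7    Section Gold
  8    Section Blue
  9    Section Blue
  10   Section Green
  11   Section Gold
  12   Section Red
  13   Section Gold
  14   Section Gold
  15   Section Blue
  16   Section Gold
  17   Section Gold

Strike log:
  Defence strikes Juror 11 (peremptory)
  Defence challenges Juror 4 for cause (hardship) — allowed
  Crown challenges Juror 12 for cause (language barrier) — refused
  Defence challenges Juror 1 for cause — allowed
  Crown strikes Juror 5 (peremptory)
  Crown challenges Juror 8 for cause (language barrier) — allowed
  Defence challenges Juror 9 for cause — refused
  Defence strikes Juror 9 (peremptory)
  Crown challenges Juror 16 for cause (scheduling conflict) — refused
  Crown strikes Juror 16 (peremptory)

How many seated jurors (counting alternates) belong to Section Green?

Removed: #1, #4, #5, #8, #9, #11, #16.
Seated (9 incl. alternates): #2, #3, #6, #7, #10, #12, #13, #14, #15.
Of those, in Section Green: #10 → 1.

1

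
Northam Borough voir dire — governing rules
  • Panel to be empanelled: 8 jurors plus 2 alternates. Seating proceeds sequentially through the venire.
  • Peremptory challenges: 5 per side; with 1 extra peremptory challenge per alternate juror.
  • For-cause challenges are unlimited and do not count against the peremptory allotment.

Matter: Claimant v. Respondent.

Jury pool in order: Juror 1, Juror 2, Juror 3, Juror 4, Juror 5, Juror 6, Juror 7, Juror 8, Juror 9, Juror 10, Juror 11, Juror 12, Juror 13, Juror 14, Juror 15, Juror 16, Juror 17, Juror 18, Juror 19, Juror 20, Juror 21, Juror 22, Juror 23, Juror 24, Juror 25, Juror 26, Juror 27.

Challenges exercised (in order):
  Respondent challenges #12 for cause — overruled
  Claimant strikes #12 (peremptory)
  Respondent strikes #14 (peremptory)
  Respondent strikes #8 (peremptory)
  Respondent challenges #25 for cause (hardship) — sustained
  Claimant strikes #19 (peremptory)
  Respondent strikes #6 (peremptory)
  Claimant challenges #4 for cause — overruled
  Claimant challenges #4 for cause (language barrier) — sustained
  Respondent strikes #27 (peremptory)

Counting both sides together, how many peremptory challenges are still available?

Claimant allotment: 5 base + 1 × 2 alternates = 7. Respondent allotment: 5 base + 1 × 2 alternates = 7.
Claimant peremptories used: #12, #19 — 2 (for-cause on #4, #4 don't count).
Respondent peremptories used: #14, #8, #6, #27 — 4 (for-cause on #12, #25 don't count).
Remaining: (7 − 2) + (7 − 4) = 8.

8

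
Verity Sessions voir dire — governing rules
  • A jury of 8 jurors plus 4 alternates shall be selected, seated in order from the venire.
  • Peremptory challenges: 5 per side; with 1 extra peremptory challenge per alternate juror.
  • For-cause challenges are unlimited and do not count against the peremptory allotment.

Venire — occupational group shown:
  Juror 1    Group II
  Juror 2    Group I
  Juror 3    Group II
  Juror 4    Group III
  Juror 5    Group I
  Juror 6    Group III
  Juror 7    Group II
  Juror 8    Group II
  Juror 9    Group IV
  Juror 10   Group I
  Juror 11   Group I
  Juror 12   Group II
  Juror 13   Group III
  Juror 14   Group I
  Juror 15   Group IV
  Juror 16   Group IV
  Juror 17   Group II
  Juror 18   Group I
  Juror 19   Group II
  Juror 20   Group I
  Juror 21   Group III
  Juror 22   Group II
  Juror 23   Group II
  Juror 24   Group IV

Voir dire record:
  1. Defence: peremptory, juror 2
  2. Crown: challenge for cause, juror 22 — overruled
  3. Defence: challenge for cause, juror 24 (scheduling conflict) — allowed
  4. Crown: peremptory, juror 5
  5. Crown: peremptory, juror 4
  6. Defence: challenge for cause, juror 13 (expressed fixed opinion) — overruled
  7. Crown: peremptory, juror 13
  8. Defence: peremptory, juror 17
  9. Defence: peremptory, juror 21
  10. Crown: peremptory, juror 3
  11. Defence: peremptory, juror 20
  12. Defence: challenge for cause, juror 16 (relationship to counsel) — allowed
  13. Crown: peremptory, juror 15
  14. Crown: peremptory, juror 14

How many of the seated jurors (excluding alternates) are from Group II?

Removed: #2, #3, #4, #5, #13, #14, #15, #16, #17, #20, #21, #24.
Seated jurors 1–8: #1, #6, #7, #8, #9, #10, #11, #12 (alternates #18, #19, #22, #23 not counted).
Of those, in Group II: #1, #7, #8, #12 → 4.

4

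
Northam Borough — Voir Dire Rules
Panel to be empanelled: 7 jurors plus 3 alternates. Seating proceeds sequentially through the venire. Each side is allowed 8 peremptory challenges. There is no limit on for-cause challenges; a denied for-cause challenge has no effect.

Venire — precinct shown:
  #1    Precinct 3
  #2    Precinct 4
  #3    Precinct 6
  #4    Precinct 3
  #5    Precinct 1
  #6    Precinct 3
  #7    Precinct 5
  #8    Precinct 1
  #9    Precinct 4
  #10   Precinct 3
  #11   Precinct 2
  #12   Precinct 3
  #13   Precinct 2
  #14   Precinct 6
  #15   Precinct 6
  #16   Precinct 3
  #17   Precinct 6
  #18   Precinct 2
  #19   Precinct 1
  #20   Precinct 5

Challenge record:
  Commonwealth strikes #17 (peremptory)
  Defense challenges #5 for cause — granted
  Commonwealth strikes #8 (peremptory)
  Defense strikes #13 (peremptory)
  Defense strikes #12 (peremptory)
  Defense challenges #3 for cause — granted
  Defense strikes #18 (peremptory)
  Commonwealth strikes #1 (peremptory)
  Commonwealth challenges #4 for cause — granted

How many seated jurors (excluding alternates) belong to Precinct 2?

Removed: #1, #3, #4, #5, #8, #12, #13, #17, #18.
Seated jurors 1–7: #2, #6, #7, #9, #10, #11, #14 (alternates #15, #16, #19 not counted).
Of those, in Precinct 2: #11 → 1.

1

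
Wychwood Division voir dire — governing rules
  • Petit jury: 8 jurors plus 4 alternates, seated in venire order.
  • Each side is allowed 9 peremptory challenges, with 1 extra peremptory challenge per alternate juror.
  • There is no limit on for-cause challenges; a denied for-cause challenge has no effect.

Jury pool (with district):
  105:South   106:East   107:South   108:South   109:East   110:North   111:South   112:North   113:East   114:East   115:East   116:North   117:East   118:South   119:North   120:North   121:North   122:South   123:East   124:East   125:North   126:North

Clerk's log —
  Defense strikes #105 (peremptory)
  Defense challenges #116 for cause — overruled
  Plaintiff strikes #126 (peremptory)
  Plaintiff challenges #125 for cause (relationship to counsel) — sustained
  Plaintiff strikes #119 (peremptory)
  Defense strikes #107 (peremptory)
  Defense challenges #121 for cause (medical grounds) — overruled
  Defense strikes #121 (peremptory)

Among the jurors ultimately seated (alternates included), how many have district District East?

Removed: #105, #107, #119, #121, #125, #126.
Seated (12 incl. alternates): #106, #108, #109, #110, #111, #112, #113, #114, #115, #116, #117, #118.
Of those, in District East: #106, #109, #113, #114, #115, #117 → 6.

6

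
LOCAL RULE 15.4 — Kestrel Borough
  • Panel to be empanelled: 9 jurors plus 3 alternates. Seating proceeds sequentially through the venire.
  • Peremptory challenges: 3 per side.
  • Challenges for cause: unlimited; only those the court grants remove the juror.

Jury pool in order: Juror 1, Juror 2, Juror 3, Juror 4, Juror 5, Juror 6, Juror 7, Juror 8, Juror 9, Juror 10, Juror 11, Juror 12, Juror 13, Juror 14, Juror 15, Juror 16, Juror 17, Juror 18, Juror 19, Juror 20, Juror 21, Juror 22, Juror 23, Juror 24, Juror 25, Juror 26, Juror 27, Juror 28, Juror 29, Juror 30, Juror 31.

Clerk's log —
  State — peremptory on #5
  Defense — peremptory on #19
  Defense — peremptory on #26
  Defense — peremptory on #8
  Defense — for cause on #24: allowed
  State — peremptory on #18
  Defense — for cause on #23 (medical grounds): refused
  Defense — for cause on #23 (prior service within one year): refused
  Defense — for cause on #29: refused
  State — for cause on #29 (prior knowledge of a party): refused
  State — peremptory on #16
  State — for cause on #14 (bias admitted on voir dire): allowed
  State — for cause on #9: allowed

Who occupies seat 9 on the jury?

Removed: #5, #8, #9, #14, #16, #18, #19, #24, #26. (#23, #29 stay — for-cause denied.)
Seating in order: seats 1–9 → #1, #2, #3, #4, #6, #7, #10, #11, #12; alternates → #13, #15, #17.
So seat 9 is #12.

12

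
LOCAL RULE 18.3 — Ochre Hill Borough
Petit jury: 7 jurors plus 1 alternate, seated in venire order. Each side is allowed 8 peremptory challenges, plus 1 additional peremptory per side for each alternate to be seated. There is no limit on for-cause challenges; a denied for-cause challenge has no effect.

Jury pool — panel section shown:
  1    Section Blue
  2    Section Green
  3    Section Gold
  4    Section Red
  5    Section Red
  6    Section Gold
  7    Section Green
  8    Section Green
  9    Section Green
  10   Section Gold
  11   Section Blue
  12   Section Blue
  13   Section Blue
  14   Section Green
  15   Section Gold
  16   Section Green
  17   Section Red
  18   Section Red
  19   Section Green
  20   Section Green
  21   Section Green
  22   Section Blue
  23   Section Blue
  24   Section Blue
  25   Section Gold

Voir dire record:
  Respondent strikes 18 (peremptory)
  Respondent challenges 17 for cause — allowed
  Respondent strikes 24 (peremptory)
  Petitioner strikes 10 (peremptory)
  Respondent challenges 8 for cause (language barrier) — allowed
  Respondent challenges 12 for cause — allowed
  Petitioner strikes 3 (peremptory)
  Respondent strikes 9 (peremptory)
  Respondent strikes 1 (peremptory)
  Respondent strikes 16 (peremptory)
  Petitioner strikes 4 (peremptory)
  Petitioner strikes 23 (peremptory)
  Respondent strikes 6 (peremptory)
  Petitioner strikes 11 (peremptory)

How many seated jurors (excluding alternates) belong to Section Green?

4

Removed: #1, #3, #4, #6, #8, #9, #10, #11, #12, #16, #17, #18, #23, #24.
Seated jurors 1–7: #2, #5, #7, #13, #14, #15, #19 (alternates #20 not counted).
Of those, in Section Green: #2, #7, #14, #19 → 4.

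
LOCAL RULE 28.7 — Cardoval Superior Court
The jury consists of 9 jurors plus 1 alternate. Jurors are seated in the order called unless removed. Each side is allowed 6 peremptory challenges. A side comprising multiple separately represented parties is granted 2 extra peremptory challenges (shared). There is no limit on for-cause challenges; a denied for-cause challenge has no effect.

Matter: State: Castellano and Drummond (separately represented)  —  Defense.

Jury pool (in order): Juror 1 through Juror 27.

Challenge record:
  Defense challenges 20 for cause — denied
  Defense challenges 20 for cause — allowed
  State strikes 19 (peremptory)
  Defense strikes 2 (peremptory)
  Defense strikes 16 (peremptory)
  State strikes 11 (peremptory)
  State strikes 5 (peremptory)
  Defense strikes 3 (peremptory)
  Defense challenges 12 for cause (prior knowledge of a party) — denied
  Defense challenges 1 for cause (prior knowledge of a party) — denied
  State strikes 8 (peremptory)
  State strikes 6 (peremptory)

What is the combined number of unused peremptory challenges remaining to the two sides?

State allotment: 6 base + 2 multi-party = 8. Defense allotment: 6.
State peremptories used: #19, #11, #5, #8, #6 — 5.
Defense peremptories used: #2, #16, #3 — 3 (for-cause on #20, #20, #12, #1 don't count).
Remaining: (8 − 5) + (6 − 3) = 6.

6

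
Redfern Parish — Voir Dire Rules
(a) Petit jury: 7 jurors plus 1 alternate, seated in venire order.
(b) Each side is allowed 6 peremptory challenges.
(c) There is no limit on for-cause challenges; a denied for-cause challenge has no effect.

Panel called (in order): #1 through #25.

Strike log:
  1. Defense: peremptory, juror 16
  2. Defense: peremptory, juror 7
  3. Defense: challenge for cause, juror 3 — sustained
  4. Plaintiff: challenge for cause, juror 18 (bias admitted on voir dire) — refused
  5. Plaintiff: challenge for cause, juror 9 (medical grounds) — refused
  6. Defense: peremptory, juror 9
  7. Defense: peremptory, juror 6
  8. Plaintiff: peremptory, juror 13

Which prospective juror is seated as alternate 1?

Removed: #3, #6, #7, #9, #13, #16. (#18 stays — for-cause denied.)
Seating in order: seats 1–7 → #1, #2, #4, #5, #8, #10, #11; alternates → #12.
So alternate 1 is #12.

12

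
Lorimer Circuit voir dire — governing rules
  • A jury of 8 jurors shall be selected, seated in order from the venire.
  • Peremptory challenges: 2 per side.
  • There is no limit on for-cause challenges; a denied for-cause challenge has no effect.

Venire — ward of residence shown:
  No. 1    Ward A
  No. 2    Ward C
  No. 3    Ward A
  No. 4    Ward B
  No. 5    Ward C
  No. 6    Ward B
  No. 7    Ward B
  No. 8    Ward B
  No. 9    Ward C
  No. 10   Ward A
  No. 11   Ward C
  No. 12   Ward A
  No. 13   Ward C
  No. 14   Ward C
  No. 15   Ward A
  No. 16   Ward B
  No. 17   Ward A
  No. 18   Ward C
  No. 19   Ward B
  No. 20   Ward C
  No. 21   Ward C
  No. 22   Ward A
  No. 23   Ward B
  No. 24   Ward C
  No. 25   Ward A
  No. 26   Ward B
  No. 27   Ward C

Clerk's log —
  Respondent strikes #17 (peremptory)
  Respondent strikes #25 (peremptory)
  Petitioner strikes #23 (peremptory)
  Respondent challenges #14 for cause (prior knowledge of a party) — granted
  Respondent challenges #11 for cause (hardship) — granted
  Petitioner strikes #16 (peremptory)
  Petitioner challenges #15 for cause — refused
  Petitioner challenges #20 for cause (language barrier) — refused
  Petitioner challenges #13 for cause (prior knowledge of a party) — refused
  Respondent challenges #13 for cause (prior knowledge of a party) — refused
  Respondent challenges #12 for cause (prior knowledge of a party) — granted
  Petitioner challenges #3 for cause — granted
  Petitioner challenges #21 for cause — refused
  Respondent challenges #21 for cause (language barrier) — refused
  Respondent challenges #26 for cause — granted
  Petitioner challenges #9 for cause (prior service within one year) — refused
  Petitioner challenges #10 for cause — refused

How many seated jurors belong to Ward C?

Removed: #3, #11, #12, #14, #16, #17, #23, #25, #26.
Seated jurors 1–8: #1, #2, #4, #5, #6, #7, #8, #9.
Of those, in Ward C: #2, #5, #9 → 3.

3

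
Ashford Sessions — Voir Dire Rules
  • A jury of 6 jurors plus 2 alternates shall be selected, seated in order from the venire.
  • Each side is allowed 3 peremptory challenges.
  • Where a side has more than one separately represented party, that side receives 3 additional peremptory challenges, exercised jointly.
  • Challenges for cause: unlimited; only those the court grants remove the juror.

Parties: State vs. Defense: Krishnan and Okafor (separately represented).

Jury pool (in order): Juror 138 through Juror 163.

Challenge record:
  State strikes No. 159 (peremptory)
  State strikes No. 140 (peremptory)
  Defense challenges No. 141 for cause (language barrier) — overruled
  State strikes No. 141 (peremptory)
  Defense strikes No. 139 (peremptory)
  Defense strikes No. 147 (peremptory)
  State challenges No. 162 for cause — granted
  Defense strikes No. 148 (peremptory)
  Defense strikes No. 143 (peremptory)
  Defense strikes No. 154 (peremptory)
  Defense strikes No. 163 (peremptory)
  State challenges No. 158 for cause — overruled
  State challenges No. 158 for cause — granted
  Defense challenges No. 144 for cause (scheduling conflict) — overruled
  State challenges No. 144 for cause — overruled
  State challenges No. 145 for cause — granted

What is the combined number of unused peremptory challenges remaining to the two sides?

State allotment: 3. Defense allotment: 3 base + 3 multi-party = 6.
State peremptories used: #159, #140, #141 — 3 (for-cause on #162, #158, #158, #144, #145 don't count).
Defense peremptories used: #139, #147, #148, #143, #154, #163 — 6 (for-cause on #141, #144 don't count).
Remaining: (3 − 3) + (6 − 6) = 0.

0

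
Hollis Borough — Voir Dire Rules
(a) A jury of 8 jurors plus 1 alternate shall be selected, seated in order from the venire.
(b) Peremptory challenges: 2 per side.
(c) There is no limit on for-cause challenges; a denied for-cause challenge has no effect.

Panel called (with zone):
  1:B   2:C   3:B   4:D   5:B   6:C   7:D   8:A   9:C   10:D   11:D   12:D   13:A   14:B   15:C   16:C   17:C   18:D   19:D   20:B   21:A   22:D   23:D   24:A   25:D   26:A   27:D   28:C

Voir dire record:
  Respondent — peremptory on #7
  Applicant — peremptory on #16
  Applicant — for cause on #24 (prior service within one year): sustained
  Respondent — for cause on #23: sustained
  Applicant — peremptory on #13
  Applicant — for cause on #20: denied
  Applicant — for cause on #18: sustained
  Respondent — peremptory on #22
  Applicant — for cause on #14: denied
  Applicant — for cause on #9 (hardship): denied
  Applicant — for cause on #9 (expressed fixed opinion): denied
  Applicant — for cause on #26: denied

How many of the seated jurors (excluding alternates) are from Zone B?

3

Removed: #7, #13, #16, #18, #22, #23, #24.
Seated jurors 1–8: #1, #2, #3, #4, #5, #6, #8, #9 (alternates #10 not counted).
Of those, in Zone B: #1, #3, #5 → 3.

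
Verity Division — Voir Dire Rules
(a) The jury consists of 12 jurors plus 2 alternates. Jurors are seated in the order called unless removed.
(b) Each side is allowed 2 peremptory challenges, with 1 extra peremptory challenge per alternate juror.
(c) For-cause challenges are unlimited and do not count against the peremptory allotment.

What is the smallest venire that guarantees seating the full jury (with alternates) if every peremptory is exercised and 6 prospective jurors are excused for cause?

Seats to fill: 12 + 2 alternates = 14.
Peremptories: 2 + 1×2 = 4 per side × 2 sides = 8.
For-cause removals: 6.
Minimum venire: 14 + 8 + 6 = 28.

28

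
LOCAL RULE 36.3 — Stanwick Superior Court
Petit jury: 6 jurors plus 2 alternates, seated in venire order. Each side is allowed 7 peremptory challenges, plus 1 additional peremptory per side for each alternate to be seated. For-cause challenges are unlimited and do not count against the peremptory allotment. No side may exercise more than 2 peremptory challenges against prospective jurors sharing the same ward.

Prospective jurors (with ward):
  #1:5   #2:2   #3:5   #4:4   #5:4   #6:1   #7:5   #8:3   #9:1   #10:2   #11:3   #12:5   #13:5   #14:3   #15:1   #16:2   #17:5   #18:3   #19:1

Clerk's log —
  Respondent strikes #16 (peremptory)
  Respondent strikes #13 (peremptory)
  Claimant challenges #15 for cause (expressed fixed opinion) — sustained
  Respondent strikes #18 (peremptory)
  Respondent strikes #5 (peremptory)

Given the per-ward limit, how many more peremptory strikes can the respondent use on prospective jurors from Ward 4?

Respondent peremptories so far: #16, #13, #18, #5 — 4 of 9 used, 5 left overall.
Against Ward 4: #5 — 1 used; per-ward cap 2 leaves 1.
Binding limit: min(5, 1) = 1.

1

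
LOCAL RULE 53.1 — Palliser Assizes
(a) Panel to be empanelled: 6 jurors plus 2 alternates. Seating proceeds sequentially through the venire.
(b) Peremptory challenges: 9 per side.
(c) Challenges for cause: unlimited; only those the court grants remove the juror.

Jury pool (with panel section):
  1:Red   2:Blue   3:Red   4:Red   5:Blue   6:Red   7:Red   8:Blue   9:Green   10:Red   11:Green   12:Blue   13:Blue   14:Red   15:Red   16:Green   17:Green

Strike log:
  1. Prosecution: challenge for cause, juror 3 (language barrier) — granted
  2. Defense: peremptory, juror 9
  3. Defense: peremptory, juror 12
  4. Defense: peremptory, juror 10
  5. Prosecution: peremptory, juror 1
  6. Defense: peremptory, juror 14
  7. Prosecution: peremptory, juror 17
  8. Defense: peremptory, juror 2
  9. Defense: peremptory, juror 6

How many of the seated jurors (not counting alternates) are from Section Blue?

3

Removed: #1, #2, #3, #6, #9, #10, #12, #14, #17.
Seated jurors 1–6: #4, #5, #7, #8, #11, #13 (alternates #15, #16 not counted).
Of those, in Section Blue: #5, #8, #13 → 3.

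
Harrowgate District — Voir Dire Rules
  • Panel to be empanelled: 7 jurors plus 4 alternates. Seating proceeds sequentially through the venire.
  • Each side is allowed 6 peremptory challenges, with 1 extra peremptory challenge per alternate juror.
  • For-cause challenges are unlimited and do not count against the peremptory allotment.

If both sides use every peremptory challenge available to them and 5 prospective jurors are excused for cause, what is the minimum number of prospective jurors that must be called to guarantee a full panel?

Seats to fill: 7 + 4 alternates = 11.
Peremptories: 6 + 1×4 = 10 per side × 2 sides = 20.
For-cause removals: 5.
Minimum venire: 11 + 20 + 5 = 36.

36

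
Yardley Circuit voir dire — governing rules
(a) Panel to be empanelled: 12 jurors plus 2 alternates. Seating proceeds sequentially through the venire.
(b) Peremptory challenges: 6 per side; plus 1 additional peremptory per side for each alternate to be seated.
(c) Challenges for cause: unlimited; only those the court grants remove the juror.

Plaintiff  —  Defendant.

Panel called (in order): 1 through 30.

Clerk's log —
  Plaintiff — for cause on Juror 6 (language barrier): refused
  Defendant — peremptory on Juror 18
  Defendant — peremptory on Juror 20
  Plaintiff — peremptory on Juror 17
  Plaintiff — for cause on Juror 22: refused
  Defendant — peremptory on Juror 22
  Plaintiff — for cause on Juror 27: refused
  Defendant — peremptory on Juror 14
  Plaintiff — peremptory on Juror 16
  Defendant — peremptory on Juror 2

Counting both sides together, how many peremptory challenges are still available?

Plaintiff allotment: 6 base + 1 × 2 alternates = 8. Defendant allotment: 6 base + 1 × 2 alternates = 8.
Plaintiff peremptories used: #17, #16 — 2 (for-cause on #6, #22, #27 don't count).
Defendant peremptories used: #18, #20, #22, #14, #2 — 5.
Remaining: (8 − 2) + (8 − 5) = 9.

9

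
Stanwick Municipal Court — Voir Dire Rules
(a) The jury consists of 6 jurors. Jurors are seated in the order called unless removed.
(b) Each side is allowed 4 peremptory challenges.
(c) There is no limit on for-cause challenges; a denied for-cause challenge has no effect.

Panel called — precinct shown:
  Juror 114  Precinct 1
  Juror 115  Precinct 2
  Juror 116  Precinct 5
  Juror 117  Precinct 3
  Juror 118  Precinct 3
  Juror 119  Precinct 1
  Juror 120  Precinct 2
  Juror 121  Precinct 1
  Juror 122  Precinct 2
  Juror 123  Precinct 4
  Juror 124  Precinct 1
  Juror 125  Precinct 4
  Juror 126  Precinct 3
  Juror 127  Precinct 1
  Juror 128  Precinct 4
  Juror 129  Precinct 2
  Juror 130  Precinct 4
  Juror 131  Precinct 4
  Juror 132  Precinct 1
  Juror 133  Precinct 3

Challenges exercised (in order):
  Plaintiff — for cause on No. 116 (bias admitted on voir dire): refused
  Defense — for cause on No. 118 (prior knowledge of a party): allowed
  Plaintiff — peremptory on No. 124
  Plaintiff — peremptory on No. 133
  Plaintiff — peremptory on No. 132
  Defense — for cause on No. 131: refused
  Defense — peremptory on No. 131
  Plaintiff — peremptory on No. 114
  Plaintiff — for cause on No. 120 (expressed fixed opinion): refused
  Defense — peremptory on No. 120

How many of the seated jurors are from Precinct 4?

0

Removed: #114, #118, #120, #124, #131, #132, #133.
Seated jurors 1–6: #115, #116, #117, #119, #121, #122.
None of those are in Precinct 4 → 0.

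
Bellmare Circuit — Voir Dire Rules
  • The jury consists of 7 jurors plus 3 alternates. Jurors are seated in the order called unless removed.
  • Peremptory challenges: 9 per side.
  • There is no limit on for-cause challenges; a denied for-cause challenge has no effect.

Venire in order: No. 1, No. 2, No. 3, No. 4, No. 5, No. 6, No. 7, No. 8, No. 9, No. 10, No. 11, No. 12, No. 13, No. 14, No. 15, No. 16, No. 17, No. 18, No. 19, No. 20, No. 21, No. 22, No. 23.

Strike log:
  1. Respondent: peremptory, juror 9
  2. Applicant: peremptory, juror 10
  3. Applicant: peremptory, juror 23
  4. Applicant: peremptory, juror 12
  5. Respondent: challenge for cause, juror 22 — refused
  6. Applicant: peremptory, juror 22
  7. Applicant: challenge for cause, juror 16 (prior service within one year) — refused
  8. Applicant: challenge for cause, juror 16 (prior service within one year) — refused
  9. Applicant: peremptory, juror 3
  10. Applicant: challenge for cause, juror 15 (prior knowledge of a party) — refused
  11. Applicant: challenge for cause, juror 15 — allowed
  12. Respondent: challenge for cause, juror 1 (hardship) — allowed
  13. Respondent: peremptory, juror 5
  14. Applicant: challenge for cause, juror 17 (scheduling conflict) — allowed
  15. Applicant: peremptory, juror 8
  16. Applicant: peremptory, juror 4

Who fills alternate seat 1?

Removed: #1, #3, #4, #5, #8, #9, #10, #12, #15, #17, #22, #23. (#16 stays — for-cause denied.)
Filling seats in venire order through position 8: #2, #6, #7, #11, #13, #14, #16, #18.
So alternate 1 is #18.

18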